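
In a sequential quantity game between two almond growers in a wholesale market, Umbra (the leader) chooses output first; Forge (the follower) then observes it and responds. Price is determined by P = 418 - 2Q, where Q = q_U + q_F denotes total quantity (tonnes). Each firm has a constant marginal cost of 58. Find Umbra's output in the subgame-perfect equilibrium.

Solve by backward induction. Given q_U, the follower Forge maximises π_F = (418 - 2q_U - 2q_F)q_F - 58q_F.
∂π_F/∂q_F = 360 - 2q_U - 4q_F = 0 gives the reaction function q_F = (360 - 2q_U)/4.
The leader anticipates this reaction. Substituting into P = 418 - 2Q gives P = 238 - q_U, so π_U = (238 - q_U)q_U - 58q_U.
The leader's first-order condition 180 - 2q_U = 0 yields q_U = 90.
Then q_F = (360 - 2·90)/4 = 45.

90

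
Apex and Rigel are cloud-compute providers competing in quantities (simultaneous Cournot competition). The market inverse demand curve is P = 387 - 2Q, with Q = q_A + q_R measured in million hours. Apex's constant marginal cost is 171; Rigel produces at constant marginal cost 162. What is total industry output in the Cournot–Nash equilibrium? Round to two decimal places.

Apex's profit: π_A = (387 - 2Q)q_A - (171q_A). Setting ∂π_A/∂q_A = 0: 216 - 4q_A - 2(q_R) = 0.
Rigel's profit: π_R = (387 - 2Q)q_R - (162q_R). Setting ∂π_R/∂q_R = 0: 225 - 4q_R - 2(q_A) = 0.
Rearranging gives the reaction functions q_A = (216 - 2q_R)/4 and q_R = (225 - 2q_A)/4.
Solving the pair: q_A = 69/2, q_R = 39.
Total output Q = 69/2 + 39 = 147/2.

73.50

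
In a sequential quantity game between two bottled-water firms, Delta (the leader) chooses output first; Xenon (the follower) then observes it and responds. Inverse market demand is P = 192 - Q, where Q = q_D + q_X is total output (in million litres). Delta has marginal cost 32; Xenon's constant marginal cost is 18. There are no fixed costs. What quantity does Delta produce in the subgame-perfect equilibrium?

73

Solve by backward induction. Given q_D, the follower Xenon maximises π_X = (192 - q_D - q_X)q_X - 18q_X.
Follower FOC: 174 - q_D - 2q_X = 0, so q_X(q_D) = (174 - q_D)/2.
Delta substitutes q_X(q_D) into its own profit: π_D = q_D(192 - q_D - (174 - q_D)/2) - 32q_D = (105 - (1/2)q_D)q_D - 32q_D.
The leader's first-order condition 73 - q_D = 0 yields q_D = 73.
Then q_X = (174 - 73)/2 = 101/2.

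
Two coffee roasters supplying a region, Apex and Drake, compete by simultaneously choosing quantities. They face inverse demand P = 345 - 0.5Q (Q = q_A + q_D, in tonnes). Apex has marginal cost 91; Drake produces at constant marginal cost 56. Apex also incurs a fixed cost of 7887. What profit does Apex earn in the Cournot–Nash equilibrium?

Apex's profit: π_A = (345 - 0.5Q)q_A - (91q_A). Setting ∂π_A/∂q_A = 0: 254 - q_A - (1/2)(q_D) = 0.
Drake's profit: π_D = (345 - 0.5Q)q_D - (56q_D). Setting ∂π_D/∂q_D = 0: 289 - q_D - (1/2)(q_A) = 0.
Best responses: q_A = (254 - (1/2)q_D), q_D = (289 - (1/2)q_A).
Solving the pair: q_A = 146, q_D = 216.
Price P = 345 - (1/2)·362 = 164.
Apex's profit: (164 - 91)·146 - 7887 = 2771.

2771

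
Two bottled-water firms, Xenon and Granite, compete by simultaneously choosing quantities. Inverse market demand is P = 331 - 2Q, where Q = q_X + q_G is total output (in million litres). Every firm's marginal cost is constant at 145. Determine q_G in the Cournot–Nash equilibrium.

Each firm earns π_i = (331 - 2Q)q_i - 145q_i.
First-order condition (treating rivals' output as given): 186 - 4q_i - 2q_j = 0.
With identical firms every q_j equals q_i, so q_j = q_i and 186 = 6q_i, giving q_i = 31.

31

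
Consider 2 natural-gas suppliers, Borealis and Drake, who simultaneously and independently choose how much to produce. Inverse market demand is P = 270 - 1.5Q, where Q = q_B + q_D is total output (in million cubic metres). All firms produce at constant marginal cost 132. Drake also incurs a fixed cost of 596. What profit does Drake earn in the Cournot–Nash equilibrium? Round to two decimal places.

Each firm earns π_i = (270 - 1.5Q)q_i - 132q_i.
Setting ∂π_i/∂q_i = 0 with rivals' quantities fixed: 138 - 3q_i - (3/2)q_j = 0.
With identical firms every q_j equals q_i, so q_j = q_i and 138 = (9/2)q_i, giving q_i = 92/3.
Price P = 270 - (3/2)·(184/3) = 178.
Drake's profit: (178 - 132)·(92/3) - 596 = 814.6667.

814.67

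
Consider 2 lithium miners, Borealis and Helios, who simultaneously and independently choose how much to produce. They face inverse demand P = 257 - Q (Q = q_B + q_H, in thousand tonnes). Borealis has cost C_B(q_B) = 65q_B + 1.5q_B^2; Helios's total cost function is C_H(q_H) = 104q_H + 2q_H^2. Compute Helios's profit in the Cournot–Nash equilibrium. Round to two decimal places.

Borealis's profit: π_B = (257 - Q)q_B - (65q_B + (3/2)q_B²). Setting ∂π_B/∂q_B = 0: 192 - 5q_B - (q_H) = 0.
Helios's first-order condition: 153 - 6q_H - (q_B) = 0.
Best responses: q_B = (192 - q_H)/5, q_H = (153 - q_B)/6.
Solving the pair: q_B = 999/29, q_H = 573/29.
Price P = 257 - 1572/29 = 202.7931.
Helios's profit: 202.7931·(573/29) - 104·(573/29) - 2(573/29)² = 1171.2093.

1171.21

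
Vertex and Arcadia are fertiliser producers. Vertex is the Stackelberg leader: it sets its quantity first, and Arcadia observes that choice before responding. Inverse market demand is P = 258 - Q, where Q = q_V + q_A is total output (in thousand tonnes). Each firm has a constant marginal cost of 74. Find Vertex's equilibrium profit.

The follower Arcadia best-responds to any q_V: π_A = (258 - Q)q_A - 74q_A.
Follower FOC: 184 - q_V - 2q_A = 0, so q_A(q_V) = (184 - q_V)/2.
Vertex substitutes q_A(q_V) into its own profit: π_V = q_V(258 - q_V - (184 - q_V)/2) - 74q_V = (166 - (1/2)q_V)q_V - 74q_V.
Leader FOC: 92 - q_V = 0, so q_V = 92.
Then q_A = (184 - 92)/2 = 46.
Price P = 258 - 138 = 120.
Vertex's profit: (120 - 74)·92 = 4232.

4232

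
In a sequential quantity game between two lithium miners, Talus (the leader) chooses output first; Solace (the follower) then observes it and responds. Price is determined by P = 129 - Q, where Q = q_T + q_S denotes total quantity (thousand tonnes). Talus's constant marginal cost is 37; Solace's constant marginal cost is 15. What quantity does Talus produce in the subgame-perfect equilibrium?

The follower Solace best-responds to any q_T: π_S = (129 - Q)q_S - 15q_S.
∂π_S/∂q_S = 114 - q_T - 2q_S = 0 gives the reaction function q_S = (114 - q_T)/2.
The leader anticipates this reaction. Substituting into P = 129 - Q gives P = 72 - (1/2)q_T, so π_T = (72 - (1/2)q_T)q_T - 37q_T.
Maximising: ∂π_T/∂q_T = 35 - q_T = 0, giving q_T = 35.
Then q_S = (114 - 35)/2 = 79/2.

35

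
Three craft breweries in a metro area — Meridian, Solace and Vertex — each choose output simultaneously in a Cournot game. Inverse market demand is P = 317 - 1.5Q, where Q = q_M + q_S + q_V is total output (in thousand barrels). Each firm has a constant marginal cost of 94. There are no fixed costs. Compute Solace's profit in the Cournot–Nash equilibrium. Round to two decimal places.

2072.04

A representative firm's profit is π_i = q_i(317 - 1.5Q) - 94q_i.
Setting ∂π_i/∂q_i = 0 with rivals' quantities fixed: 223 - 3q_i - (3/2)·Σ_{j≠i} q_j = 0.
By symmetry each firm produces the same amount; substituting Σ_{j≠i} q_j = 2q_i yields q_i = 223/6.
Price P = 317 - (3/2)·(223/2) = 599/4.
Solace's profit: (599/4 - 94)·(223/6) = 2072.0417.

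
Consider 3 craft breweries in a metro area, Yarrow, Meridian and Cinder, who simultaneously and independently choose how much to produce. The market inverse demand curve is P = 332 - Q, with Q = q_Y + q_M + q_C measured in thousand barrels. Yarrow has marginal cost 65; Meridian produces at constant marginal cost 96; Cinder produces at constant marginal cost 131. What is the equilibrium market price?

Yarrow's profit: π_Y = (332 - Q)q_Y - (65q_Y). Setting ∂π_Y/∂q_Y = 0: 267 - 2q_Y - (q_M + q_C) = 0.
Meridian's first-order condition: 236 - 2q_M - (q_Y + q_C) = 0.
Cinder's profit: π_C = (332 - Q)q_C - (131q_C). Setting ∂π_C/∂q_C = 0: 201 - 2q_C - (q_Y + q_M) = 0.
Adding the 3 first-order conditions: 704 − 4Q = 0, so Q = 176.
Back-substituting: q_Y = (267 − 176) = 91, q_M = (236 − 176) = 60, q_C = (201 − 176) = 25.
Total output Q = 176, so price P = 332 - 176 = 156.

156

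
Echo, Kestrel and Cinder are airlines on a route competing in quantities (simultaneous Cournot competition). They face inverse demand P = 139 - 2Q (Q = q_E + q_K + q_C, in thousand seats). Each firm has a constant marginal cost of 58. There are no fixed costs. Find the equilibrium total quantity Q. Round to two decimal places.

A representative firm's profit is π_i = q_i(139 - 2Q) - 58q_i.
First-order condition (treating rivals' output as given): 81 - 4q_i - 2·Σ_{j≠i} q_j = 0.
With identical firms every q_j equals q_i, so Σ_{j≠i} q_j = 2q_i and 81 = 8q_i, giving q_i = 81/8.
Total output Q = 81/8 + 81/8 + 81/8 = 243/8.

30.38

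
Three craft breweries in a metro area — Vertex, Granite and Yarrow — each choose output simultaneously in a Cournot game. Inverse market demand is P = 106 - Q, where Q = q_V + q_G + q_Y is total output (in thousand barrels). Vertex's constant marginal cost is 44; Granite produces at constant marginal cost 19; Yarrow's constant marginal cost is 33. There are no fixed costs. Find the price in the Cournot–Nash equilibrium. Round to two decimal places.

Vertex's profit: π_V = (106 - Q)q_V - (44q_V). Setting ∂π_V/∂q_V = 0: 62 - 2q_V - (q_G + q_Y) = 0.
Granite's first-order condition: 87 - 2q_G - (q_V + q_Y) = 0.
Yarrow's first-order condition: 73 - 2q_Y - (q_V + q_G) = 0.
Adding the 3 first-order conditions: 222 − 4Q = 0, so Q = 111/2.
Back-substituting: q_V = (62 − 111/2) = 13/2, q_G = (87 − 111/2) = 63/2, q_Y = (73 − 111/2) = 35/2.
Total output Q = 111/2, so price P = 106 - 111/2 = 101/2.

50.50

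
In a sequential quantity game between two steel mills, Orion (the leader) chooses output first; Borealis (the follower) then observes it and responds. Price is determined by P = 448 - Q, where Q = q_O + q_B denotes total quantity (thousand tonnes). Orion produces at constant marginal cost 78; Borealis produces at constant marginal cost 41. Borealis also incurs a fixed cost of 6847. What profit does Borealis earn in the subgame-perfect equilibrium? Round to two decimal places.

7613.06

The follower Borealis best-responds to any q_O: π_B = (448 - Q)q_B - 41q_B.
Follower FOC: 407 - q_O - 2q_B = 0, so q_B(q_O) = (407 - q_O)/2.
Orion substitutes q_B(q_O) into its own profit: π_O = q_O(448 - q_O - (407 - q_O)/2) - 78q_O = (489/2 - (1/2)q_O)q_O - 78q_O.
Maximising: ∂π_O/∂q_O = 333/2 - q_O = 0, giving q_O = 333/2.
Then q_B = (407 - 333/2)/2 = 481/4.
Price P = 448 - 1147/4 = 645/4.
Borealis's profit: (645/4 - 41)·(481/4) - 6847 = 7613.0625.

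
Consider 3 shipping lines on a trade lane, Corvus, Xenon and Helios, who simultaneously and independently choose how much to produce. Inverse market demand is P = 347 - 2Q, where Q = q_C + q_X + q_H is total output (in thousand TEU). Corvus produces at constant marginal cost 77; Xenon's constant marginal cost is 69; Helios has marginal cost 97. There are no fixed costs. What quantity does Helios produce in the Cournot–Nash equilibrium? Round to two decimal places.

Corvus's profit: π_C = (347 - 2Q)q_C - (77q_C). Setting ∂π_C/∂q_C = 0: 270 - 4q_C - 2(q_X + q_H) = 0.
Xenon's first-order condition: 278 - 4q_X - 2(q_C + q_H) = 0.
Helios's first-order condition: 250 - 4q_H - 2(q_C + q_X) = 0.
Adding the 3 conditions: 798 − 4Q − 4Q = 0, i.e. Q = 399/4.
Back-substituting: q_C = (270 − 399/2)/2 = 141/4, q_X = (278 − 399/2)/2 = 157/4, q_H = (250 − 399/2)/2 = 101/4.

25.25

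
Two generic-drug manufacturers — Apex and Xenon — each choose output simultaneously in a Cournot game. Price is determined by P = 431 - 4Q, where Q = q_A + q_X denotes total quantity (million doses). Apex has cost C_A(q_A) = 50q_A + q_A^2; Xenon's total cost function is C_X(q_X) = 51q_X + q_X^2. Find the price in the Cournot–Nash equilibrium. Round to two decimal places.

Apex's profit: π_A = (431 - 4Q)q_A - (50q_A + q_A²). Setting ∂π_A/∂q_A = 0: 381 - 10q_A - 4(q_X) = 0.
Xenon's first-order condition: 380 - 10q_X - 4(q_A) = 0.
Best responses: q_A = (381 - 4q_X)/10, q_X = (380 - 4q_A)/10.
Solving the pair: q_A = 1145/42, q_X = 569/21.
Total output Q = 761/14, so price P = 431 - 4·(761/14) = 1495/7.

213.57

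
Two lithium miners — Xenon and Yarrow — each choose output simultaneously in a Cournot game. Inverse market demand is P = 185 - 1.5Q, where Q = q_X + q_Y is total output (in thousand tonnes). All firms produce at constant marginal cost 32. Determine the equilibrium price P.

A representative firm's profit is π_i = q_i(185 - 1.5Q) - 32q_i.
Setting ∂π_i/∂q_i = 0 with rivals' quantities fixed: 153 - 3q_i - (3/2)q_j = 0.
With identical firms every q_j equals q_i, so q_j = q_i and 153 = (9/2)q_i, giving q_i = 34.
Total output Q = 68, so price P = 185 - (3/2)·68 = 83.

83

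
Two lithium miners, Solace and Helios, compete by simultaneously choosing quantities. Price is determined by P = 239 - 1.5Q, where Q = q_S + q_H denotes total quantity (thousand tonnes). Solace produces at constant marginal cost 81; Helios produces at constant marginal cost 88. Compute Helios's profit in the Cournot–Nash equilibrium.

Solace's profit: π_S = (239 - 1.5Q)q_S - (81q_S). Setting ∂π_S/∂q_S = 0: 158 - 3q_S - (3/2)(q_H) = 0.
Helios's profit: π_H = (239 - 1.5Q)q_H - (88q_H). Setting ∂π_H/∂q_H = 0: 151 - 3q_H - (3/2)(q_S) = 0.
Rearranging gives the reaction functions q_S = (158 - (3/2)q_H)/3 and q_H = (151 - (3/2)q_S)/3.
Substituting one into the other gives q_S = 110/3 and q_H = 32.
Price P = 239 - (3/2)·(206/3) = 136.
Helios's profit: (136 - 88)·32 = 1536.

1536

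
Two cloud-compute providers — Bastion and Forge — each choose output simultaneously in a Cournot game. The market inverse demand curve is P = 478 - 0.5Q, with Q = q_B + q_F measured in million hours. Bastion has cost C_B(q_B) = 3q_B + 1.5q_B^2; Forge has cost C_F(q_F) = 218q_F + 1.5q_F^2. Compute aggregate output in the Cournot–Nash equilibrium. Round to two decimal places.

163.33

Bastion's profit: π_B = (478 - 0.5Q)q_B - (3q_B + (3/2)q_B²). Setting ∂π_B/∂q_B = 0: 475 - 4q_B - (1/2)(q_F) = 0.
Forge's first-order condition: 260 - 4q_F - (1/2)(q_B) = 0.
Rearranging gives the reaction functions q_B = (475 - (1/2)q_F)/4 and q_F = (260 - (1/2)q_B)/4.
Substituting one into the other gives q_B = 112.3810 and q_F = 1070/21.
Total output Q = 112.3810 + 1070/21 = 490/3.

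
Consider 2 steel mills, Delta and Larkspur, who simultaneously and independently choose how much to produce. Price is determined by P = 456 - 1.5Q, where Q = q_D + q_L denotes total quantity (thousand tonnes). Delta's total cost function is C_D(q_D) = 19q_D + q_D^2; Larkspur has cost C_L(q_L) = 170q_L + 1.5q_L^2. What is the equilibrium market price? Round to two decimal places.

Delta's profit: π_D = (456 - 1.5Q)q_D - (19q_D + q_D²). Setting ∂π_D/∂q_D = 0: 437 - 5q_D - (3/2)(q_L) = 0.
Larkspur's first-order condition: 286 - 6q_L - (3/2)(q_D) = 0.
So q_D = (437 - (3/2)q_L)/5 and q_L = (286 - (3/2)q_D)/6.
Substituting one into the other gives q_D = 79.0270 and q_L = 27.9099.
Total output Q = 106.9369, so price P = 456 - (3/2)·106.9369 = 295.5946.

295.59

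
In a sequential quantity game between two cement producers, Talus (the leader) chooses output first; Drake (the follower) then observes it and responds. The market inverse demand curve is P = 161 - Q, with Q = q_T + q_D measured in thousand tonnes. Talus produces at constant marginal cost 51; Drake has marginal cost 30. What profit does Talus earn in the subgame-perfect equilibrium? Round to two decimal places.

The follower Drake best-responds to any q_T: π_D = (161 - Q)q_D - 30q_D.
Follower FOC: 131 - q_T - 2q_D = 0, so q_D(q_T) = (131 - q_T)/2.
The leader anticipates this reaction. Substituting into P = 161 - Q gives P = 191/2 - (1/2)q_T, so π_T = (191/2 - (1/2)q_T)q_T - 51q_T.
Maximising: ∂π_T/∂q_T = 89/2 - q_T = 0, giving q_T = 89/2.
Then q_D = (131 - 89/2)/2 = 173/4.
Price P = 161 - 351/4 = 293/4.
Talus's profit: (293/4 - 51)·(89/2) = 990.1250.

990.13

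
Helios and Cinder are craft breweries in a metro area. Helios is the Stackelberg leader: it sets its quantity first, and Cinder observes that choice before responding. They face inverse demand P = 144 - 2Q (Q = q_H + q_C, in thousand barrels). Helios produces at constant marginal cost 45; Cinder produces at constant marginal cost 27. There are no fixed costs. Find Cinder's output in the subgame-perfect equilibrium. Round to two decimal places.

The follower Cinder best-responds to any q_H: π_C = (144 - 2Q)q_C - 27q_C.
Follower FOC: 117 - 2q_H - 4q_C = 0, so q_C(q_H) = (117 - 2q_H)/4.
The leader anticipates this reaction. Substituting into P = 144 - 2Q gives P = 171/2 - q_H, so π_H = (171/2 - q_H)q_H - 45q_H.
The leader's first-order condition 81/2 - 2q_H = 0 yields q_H = 81/4.
Then q_C = (117 - 2·(81/4))/4 = 153/8.

19.13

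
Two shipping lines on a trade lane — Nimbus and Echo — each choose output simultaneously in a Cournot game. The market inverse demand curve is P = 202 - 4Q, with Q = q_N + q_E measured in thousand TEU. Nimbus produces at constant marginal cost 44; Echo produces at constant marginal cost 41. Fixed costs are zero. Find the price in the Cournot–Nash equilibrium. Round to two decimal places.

Nimbus's profit: π_N = (202 - 4Q)q_N - (44q_N). Setting ∂π_N/∂q_N = 0: 158 - 8q_N - 4(q_E) = 0.
Echo's first-order condition: 161 - 8q_E - 4(q_N) = 0.
Rearranging gives the reaction functions q_N = (158 - 4q_E)/8 and q_E = (161 - 4q_N)/8.
Substituting one into the other gives q_N = 155/12 and q_E = 41/3.
Total output Q = 319/12, so price P = 202 - 4·(319/12) = 287/3.

95.67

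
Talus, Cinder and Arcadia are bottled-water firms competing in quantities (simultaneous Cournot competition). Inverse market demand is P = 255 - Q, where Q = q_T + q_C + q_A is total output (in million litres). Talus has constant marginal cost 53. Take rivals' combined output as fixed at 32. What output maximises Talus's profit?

85

With rivals' combined output fixed at 32, Talus's profit is π_T = (255 - 32 - q_T)q_T - (53q_T) = (223 - q_T)q_T - (53q_T).
∂π_T/∂q_T = 170 - 2q_T = 0, so q_T = 85.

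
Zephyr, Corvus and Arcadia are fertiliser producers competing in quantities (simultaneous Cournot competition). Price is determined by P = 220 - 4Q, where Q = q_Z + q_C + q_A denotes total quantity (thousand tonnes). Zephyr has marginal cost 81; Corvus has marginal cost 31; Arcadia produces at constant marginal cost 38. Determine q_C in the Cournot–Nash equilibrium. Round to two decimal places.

15.38

Zephyr's profit: π_Z = (220 - 4Q)q_Z - (81q_Z). Setting ∂π_Z/∂q_Z = 0: 139 - 8q_Z - 4(q_C + q_A) = 0.
Corvus's profit: π_C = (220 - 4Q)q_C - (31q_C). Setting ∂π_C/∂q_C = 0: 189 - 8q_C - 4(q_Z + q_A) = 0.
Arcadia's first-order condition: 182 - 8q_A - 4(q_Z + q_C) = 0.
Adding the 3 conditions: 510 − 8Q − 8Q = 0, i.e. Q = 255/8.
Back-substituting: q_Z = (139 − 255/2)/4 = 23/8, q_C = (189 − 255/2)/4 = 123/8, q_A = (182 − 255/2)/4 = 109/8.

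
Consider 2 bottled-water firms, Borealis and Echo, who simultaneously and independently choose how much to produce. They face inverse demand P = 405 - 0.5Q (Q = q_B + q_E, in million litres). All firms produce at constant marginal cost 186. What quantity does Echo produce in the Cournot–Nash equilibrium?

A representative firm's profit is π_i = q_i(405 - 0.5Q) - 186q_i.
Setting ∂π_i/∂q_i = 0 with rivals' quantities fixed: 219 - q_i - (1/2)q_j = 0.
With identical firms every q_j equals q_i, so q_j = q_i and 219 = (3/2)q_i, giving q_i = 146.

146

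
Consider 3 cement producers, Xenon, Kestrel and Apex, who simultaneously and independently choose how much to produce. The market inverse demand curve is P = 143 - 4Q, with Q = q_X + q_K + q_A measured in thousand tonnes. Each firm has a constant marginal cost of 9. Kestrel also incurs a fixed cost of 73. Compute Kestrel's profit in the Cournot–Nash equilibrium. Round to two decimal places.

207.56

A representative firm's profit is π_i = q_i(143 - 4Q) - 9q_i.
Setting ∂π_i/∂q_i = 0 with rivals' quantities fixed: 134 - 8q_i - 4·Σ_{j≠i} q_j = 0.
With identical firms every q_j equals q_i, so Σ_{j≠i} q_j = 2q_i and 134 = 16q_i, giving q_i = 67/8.
Price P = 143 - 4·(201/8) = 85/2.
Kestrel's profit: (85/2 - 9)·(67/8) - 73 = 207.5625.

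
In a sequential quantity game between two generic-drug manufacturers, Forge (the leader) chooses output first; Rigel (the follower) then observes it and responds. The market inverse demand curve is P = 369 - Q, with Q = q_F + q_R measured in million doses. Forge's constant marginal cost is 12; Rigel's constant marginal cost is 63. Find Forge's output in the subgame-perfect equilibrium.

Solve by backward induction. Given q_F, the follower Rigel maximises π_R = (369 - q_F - q_R)q_R - 63q_R.
Setting the follower's marginal profit to zero, 306 - q_F - 2q_R = 0, i.e. q_R = (306 - q_F)/2.
Forge substitutes q_R(q_F) into its own profit: π_F = q_F(369 - q_F - (306 - q_F)/2) - 12q_F = (216 - (1/2)q_F)q_F - 12q_F.
The leader's first-order condition 204 - q_F = 0 yields q_F = 204.
Then q_R = (306 - 204)/2 = 51.

204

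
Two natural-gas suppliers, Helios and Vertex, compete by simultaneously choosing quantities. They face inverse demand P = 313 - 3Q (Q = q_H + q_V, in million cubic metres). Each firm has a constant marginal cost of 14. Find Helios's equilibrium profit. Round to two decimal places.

3311.15

Each firm earns π_i = (313 - 3Q)q_i - 14q_i.
First-order condition (treating rivals' output as given): 299 - 6q_i - 3q_j = 0.
With identical firms every q_j equals q_i, so q_j = q_i and 299 = 9q_i, giving q_i = 299/9.
Price P = 313 - 3·(598/9) = 341/3.
Helios's profit: (341/3 - 14)·(299/9) = 3311.1481.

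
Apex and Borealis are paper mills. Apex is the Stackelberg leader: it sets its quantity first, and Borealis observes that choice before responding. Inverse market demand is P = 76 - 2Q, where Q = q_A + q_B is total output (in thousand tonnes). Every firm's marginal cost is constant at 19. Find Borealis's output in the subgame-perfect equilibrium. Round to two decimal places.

Solve by backward induction. Given q_A, the follower Borealis maximises π_B = (76 - 2q_A - 2q_B)q_B - 19q_B.
∂π_B/∂q_B = 57 - 2q_A - 4q_B = 0 gives the reaction function q_B = (57 - 2q_A)/4.
The leader anticipates this reaction. Substituting into P = 76 - 2Q gives P = 95/2 - q_A, so π_A = (95/2 - q_A)q_A - 19q_A.
The leader's first-order condition 57/2 - 2q_A = 0 yields q_A = 57/4.
Then q_B = (57 - 2·(57/4))/4 = 57/8.

7.13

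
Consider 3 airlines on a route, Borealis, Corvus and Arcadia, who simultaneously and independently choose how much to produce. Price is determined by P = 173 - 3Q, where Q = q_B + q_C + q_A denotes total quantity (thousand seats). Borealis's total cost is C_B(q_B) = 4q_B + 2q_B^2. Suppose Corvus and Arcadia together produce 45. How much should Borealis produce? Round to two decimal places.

With rivals' combined output fixed at 45, Borealis's profit is π_B = (173 - 3·45 - 3q_B)q_B - (4q_B + 2q_B²) = (38 - 3q_B)q_B - (4q_B + 2q_B²).
∂π_B/∂q_B = 34 - 10q_B = 0, so q_B = 17/5.

3.40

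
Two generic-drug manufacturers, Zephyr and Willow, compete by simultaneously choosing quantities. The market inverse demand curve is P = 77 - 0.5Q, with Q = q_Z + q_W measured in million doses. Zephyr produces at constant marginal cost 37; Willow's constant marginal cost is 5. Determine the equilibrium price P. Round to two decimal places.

39.67

Zephyr's profit: π_Z = (77 - 0.5Q)q_Z - (37q_Z). Setting ∂π_Z/∂q_Z = 0: 40 - q_Z - (1/2)(q_W) = 0.
Willow's profit: π_W = (77 - 0.5Q)q_W - (5q_W). Setting ∂π_W/∂q_W = 0: 72 - q_W - (1/2)(q_Z) = 0.
Rearranging gives the reaction functions q_Z = (40 - (1/2)q_W) and q_W = (72 - (1/2)q_Z).
Substituting one into the other gives q_Z = 16/3 and q_W = 208/3.
Total output Q = 224/3, so price P = 77 - (1/2)·(224/3) = 119/3.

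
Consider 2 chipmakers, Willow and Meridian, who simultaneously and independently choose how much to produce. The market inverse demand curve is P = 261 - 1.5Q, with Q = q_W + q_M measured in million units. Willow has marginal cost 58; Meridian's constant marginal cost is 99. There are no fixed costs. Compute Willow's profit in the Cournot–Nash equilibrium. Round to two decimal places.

4410.07

Willow's profit: π_W = (261 - 1.5Q)q_W - (58q_W). Setting ∂π_W/∂q_W = 0: 203 - 3q_W - (3/2)(q_M) = 0.
Meridian's profit: π_M = (261 - 1.5Q)q_M - (99q_M). Setting ∂π_M/∂q_M = 0: 162 - 3q_M - (3/2)(q_W) = 0.
So q_W = (203 - (3/2)q_M)/3 and q_M = (162 - (3/2)q_W)/3.
Solving the pair: q_W = 488/9, q_M = 242/9.
Price P = 261 - (3/2)·(730/9) = 418/3.
Willow's profit: (418/3 - 58)·(488/9) = 4410.0741.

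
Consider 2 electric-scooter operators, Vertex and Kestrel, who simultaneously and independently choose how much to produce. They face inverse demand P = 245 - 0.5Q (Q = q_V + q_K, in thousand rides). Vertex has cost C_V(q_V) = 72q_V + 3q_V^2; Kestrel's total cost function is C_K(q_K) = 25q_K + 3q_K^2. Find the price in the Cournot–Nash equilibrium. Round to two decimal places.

Vertex's profit: π_V = (245 - 0.5Q)q_V - (72q_V + 3q_V²). Setting ∂π_V/∂q_V = 0: 173 - 7q_V - (1/2)(q_K) = 0.
Kestrel's profit: π_K = (245 - 0.5Q)q_K - (25q_K + 3q_K²). Setting ∂π_K/∂q_K = 0: 220 - 7q_K - (1/2)(q_V) = 0.
So q_V = (173 - (1/2)q_K)/7 and q_K = (220 - (1/2)q_V)/7.
Substituting one into the other gives q_V = 1468/65 and q_K = 1938/65.
Total output Q = 262/5, so price P = 245 - (1/2)·(262/5) = 1094/5.

218.80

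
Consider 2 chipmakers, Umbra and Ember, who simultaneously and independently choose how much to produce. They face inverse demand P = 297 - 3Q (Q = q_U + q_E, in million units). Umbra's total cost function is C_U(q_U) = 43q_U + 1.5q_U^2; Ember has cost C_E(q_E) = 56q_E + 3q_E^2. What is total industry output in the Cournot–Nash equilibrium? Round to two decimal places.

37.70

Umbra's profit: π_U = (297 - 3Q)q_U - (43q_U + (3/2)q_U²). Setting ∂π_U/∂q_U = 0: 254 - 9q_U - 3(q_E) = 0.
Ember's first-order condition: 241 - 12q_E - 3(q_U) = 0.
Best responses: q_U = (254 - 3q_E)/9, q_E = (241 - 3q_U)/12.
Solving the pair: q_U = 775/33, q_E = 469/33.
Total output Q = 775/33 + 469/33 = 1244/33.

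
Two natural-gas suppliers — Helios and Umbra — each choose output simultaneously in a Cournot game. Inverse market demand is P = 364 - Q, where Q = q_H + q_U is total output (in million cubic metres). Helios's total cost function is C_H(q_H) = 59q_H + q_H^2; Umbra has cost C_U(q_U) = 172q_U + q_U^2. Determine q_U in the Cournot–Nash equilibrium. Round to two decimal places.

30.87

Helios's profit: π_H = (364 - Q)q_H - (59q_H + q_H²). Setting ∂π_H/∂q_H = 0: 305 - 4q_H - (q_U) = 0.
Umbra's first-order condition: 192 - 4q_U - (q_H) = 0.
So q_H = (305 - q_U)/4 and q_U = (192 - q_H)/4.
Substituting one into the other gives q_H = 1028/15 and q_U = 463/15.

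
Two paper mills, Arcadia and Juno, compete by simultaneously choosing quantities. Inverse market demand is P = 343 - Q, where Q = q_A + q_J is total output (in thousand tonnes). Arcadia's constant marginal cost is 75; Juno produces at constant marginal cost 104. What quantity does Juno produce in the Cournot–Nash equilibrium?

70

Arcadia's profit: π_A = (343 - Q)q_A - (75q_A). Setting ∂π_A/∂q_A = 0: 268 - 2q_A - (q_J) = 0.
Juno's first-order condition: 239 - 2q_J - (q_A) = 0.
Best responses: q_A = (268 - q_J)/2, q_J = (239 - q_A)/2.
Substituting one into the other gives q_A = 99 and q_J = 70.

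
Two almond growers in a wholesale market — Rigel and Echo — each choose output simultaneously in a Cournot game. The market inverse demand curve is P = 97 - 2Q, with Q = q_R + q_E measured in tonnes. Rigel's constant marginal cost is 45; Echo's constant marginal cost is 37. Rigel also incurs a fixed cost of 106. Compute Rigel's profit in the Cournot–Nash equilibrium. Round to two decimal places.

1.56

Rigel's profit: π_R = (97 - 2Q)q_R - (45q_R). Setting ∂π_R/∂q_R = 0: 52 - 4q_R - 2(q_E) = 0.
Echo's first-order condition: 60 - 4q_E - 2(q_R) = 0.
Best responses: q_R = (52 - 2q_E)/4, q_E = (60 - 2q_R)/4.
Substituting one into the other gives q_R = 22/3 and q_E = 34/3.
Price P = 97 - 2·(56/3) = 179/3.
Rigel's profit: (179/3 - 45)·(22/3) - 106 = 14/9.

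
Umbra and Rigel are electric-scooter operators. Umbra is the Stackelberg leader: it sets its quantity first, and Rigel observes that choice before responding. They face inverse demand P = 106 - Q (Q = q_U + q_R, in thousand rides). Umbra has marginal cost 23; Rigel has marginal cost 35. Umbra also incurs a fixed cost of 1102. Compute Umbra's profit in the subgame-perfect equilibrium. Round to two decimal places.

26.13

The follower Rigel best-responds to any q_U: π_R = (106 - Q)q_R - 35q_R.
Follower FOC: 71 - q_U - 2q_R = 0, so q_R(q_U) = (71 - q_U)/2.
The leader anticipates this reaction. Substituting into P = 106 - Q gives P = 141/2 - (1/2)q_U, so π_U = (141/2 - (1/2)q_U)q_U - 23q_U.
The leader's first-order condition 95/2 - q_U = 0 yields q_U = 95/2.
Then q_R = (71 - 95/2)/2 = 47/4.
Price P = 106 - 237/4 = 187/4.
Umbra's profit: (187/4 - 23)·(95/2) - 1102 = 209/8.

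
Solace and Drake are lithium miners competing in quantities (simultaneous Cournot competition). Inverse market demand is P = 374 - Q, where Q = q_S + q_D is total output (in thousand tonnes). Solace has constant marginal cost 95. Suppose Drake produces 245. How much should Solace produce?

With the rival's output fixed at 245, Solace's profit is π_S = (374 - 245 - q_S)q_S - (95q_S) = (129 - q_S)q_S - (95q_S).
∂π_S/∂q_S = 34 - 2q_S = 0, so q_S = 17.

17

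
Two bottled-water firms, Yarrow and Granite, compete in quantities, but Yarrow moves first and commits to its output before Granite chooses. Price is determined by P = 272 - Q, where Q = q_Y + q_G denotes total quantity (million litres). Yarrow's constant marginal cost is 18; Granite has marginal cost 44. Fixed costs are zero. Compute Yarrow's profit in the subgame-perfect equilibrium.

9800

The follower Granite best-responds to any q_Y: π_G = (272 - Q)q_G - 44q_G.
Follower FOC: 228 - q_Y - 2q_G = 0, so q_G(q_Y) = (228 - q_Y)/2.
Yarrow substitutes q_G(q_Y) into its own profit: π_Y = q_Y(272 - q_Y - (228 - q_Y)/2) - 18q_Y = (158 - (1/2)q_Y)q_Y - 18q_Y.
Leader FOC: 140 - q_Y = 0, so q_Y = 140.
Then q_G = (228 - 140)/2 = 44.
Price P = 272 - 184 = 88.
Yarrow's profit: (88 - 18)·140 = 9800.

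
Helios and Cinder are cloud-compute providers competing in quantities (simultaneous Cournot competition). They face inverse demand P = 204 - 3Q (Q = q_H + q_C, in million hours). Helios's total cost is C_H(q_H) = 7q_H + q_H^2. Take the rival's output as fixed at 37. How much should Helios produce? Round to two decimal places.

10.75

With the rival's output fixed at 37, Helios's profit is π_H = (204 - 3·37 - 3q_H)q_H - (7q_H + q_H²) = (93 - 3q_H)q_H - (7q_H + q_H²).
∂π_H/∂q_H = 86 - 8q_H = 0, so q_H = 43/4.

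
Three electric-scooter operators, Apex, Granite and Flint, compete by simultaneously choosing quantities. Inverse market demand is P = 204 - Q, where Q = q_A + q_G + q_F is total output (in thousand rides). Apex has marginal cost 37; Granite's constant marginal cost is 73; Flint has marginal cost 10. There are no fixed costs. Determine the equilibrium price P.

Apex's profit: π_A = (204 - Q)q_A - (37q_A). Setting ∂π_A/∂q_A = 0: 167 - 2q_A - (q_G + q_F) = 0.
Granite's first-order condition: 131 - 2q_G - (q_A + q_F) = 0.
Flint's profit: π_F = (204 - Q)q_F - (10q_F). Setting ∂π_F/∂q_F = 0: 194 - 2q_F - (q_A + q_G) = 0.
Adding the 3 first-order conditions: 492 − 4Q = 0, so Q = 123.
Back-substituting: q_A = (167 − 123) = 44, q_G = (131 − 123) = 8, q_F = (194 − 123) = 71.
Total output Q = 123, so price P = 204 - 123 = 81.

81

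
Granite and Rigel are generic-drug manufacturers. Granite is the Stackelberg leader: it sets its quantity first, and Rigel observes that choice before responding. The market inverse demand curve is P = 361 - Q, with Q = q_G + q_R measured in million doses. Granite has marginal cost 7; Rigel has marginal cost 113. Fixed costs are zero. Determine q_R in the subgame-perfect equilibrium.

9

Solve by backward induction. Given q_G, the follower Rigel maximises π_R = (361 - q_G - q_R)q_R - 113q_R.
Follower FOC: 248 - q_G - 2q_R = 0, so q_R(q_G) = (248 - q_G)/2.
Granite substitutes q_R(q_G) into its own profit: π_G = q_G(361 - q_G - (248 - q_G)/2) - 7q_G = (237 - (1/2)q_G)q_G - 7q_G.
Maximising: ∂π_G/∂q_G = 230 - q_G = 0, giving q_G = 230.
Then q_R = (248 - 230)/2 = 9.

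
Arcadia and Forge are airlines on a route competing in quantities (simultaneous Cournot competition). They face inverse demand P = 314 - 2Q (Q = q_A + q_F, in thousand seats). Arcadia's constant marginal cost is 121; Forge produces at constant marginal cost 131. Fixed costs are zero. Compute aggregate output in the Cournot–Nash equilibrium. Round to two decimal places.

62.67

Arcadia's profit: π_A = (314 - 2Q)q_A - (121q_A). Setting ∂π_A/∂q_A = 0: 193 - 4q_A - 2(q_F) = 0.
Forge's profit: π_F = (314 - 2Q)q_F - (131q_F). Setting ∂π_F/∂q_F = 0: 183 - 4q_F - 2(q_A) = 0.
Best responses: q_A = (193 - 2q_F)/4, q_F = (183 - 2q_A)/4.
Solving the pair: q_A = 203/6, q_F = 173/6.
Total output Q = 203/6 + 173/6 = 188/3.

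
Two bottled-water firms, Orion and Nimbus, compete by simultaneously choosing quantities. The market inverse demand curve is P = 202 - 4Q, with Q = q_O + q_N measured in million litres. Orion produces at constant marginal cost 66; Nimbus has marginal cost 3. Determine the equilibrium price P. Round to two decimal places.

90.33

Orion's profit: π_O = (202 - 4Q)q_O - (66q_O). Setting ∂π_O/∂q_O = 0: 136 - 8q_O - 4(q_N) = 0.
Nimbus's first-order condition: 199 - 8q_N - 4(q_O) = 0.
So q_O = (136 - 4q_N)/8 and q_N = (199 - 4q_O)/8.
Substituting one into the other gives q_O = 73/12 and q_N = 131/6.
Total output Q = 335/12, so price P = 202 - 4·(335/12) = 271/3.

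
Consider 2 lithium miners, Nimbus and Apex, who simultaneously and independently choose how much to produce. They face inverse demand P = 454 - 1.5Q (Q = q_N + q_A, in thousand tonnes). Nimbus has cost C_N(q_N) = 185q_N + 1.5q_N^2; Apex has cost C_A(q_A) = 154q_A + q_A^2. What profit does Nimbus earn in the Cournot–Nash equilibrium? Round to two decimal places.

Nimbus's profit: π_N = (454 - 1.5Q)q_N - (185q_N + (3/2)q_N²). Setting ∂π_N/∂q_N = 0: 269 - 6q_N - (3/2)(q_A) = 0.
Apex's first-order condition: 300 - 5q_A - (3/2)(q_N) = 0.
So q_N = (269 - (3/2)q_A)/6 and q_A = (300 - (3/2)q_N)/5.
Substituting one into the other gives q_N = 32.2523 and q_A = 1862/37.
Price P = 454 - (3/2)·82.5766 = 330.1351.
Nimbus's profit: 330.1351·32.2523 - 185·32.2523 - (3/2)·32.2523² = 3120.6233.

3120.62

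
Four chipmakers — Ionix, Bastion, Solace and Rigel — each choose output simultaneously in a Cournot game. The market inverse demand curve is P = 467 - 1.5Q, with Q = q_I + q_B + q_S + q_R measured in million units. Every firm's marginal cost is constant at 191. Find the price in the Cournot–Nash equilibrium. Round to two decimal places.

246.20

A representative firm's profit is π_i = q_i(467 - 1.5Q) - 191q_i.
First-order condition (treating rivals' output as given): 276 - 3q_i - (3/2)·Σ_{j≠i} q_j = 0.
By symmetry each firm produces the same amount; substituting Σ_{j≠i} q_j = 3q_i yields q_i = 276/(15/2) = 184/5.
Total output Q = 736/5, so price P = 467 - (3/2)·(736/5) = 1231/5.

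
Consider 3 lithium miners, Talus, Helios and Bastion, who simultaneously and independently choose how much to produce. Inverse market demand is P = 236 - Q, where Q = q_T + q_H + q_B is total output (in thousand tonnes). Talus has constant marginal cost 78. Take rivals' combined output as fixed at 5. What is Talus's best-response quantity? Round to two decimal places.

76.50

With rivals' combined output fixed at 5, Talus's profit is π_T = (236 - 5 - q_T)q_T - (78q_T) = (231 - q_T)q_T - (78q_T).
∂π_T/∂q_T = 153 - 2q_T = 0, so q_T = 153/2.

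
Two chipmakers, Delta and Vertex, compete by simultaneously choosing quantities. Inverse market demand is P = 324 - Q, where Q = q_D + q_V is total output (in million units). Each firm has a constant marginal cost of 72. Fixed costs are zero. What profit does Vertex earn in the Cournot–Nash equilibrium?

A representative firm's profit is π_i = q_i(324 - Q) - 72q_i.
Setting ∂π_i/∂q_i = 0 with rivals' quantities fixed: 252 - 2q_i - q_j = 0.
With identical firms every q_j equals q_i, so q_j = q_i and 252 = 3q_i, giving q_i = 84.
Price P = 324 - 168 = 156.
Vertex's profit: (156 - 72)·84 = 7056.

7056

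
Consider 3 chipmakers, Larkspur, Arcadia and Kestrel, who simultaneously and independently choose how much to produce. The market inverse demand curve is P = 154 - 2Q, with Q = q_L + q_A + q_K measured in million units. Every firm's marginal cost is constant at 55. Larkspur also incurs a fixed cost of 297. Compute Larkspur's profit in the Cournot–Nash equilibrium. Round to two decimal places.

Each firm earns π_i = (154 - 2Q)q_i - 55q_i.
Setting ∂π_i/∂q_i = 0 with rivals' quantities fixed: 99 - 4q_i - 2·Σ_{j≠i} q_j = 0.
With identical firms every q_j equals q_i, so Σ_{j≠i} q_j = 2q_i and 99 = 8q_i, giving q_i = 99/8.
Price P = 154 - 2·(297/8) = 319/4.
Larkspur's profit: (319/4 - 55)·(99/8) - 297 = 297/32.

9.28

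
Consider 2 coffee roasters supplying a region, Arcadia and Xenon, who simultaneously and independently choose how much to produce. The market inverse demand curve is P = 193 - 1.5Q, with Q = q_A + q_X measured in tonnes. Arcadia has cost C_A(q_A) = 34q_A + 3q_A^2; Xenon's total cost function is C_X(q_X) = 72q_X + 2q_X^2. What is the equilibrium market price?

149

Arcadia's profit: π_A = (193 - 1.5Q)q_A - (34q_A + 3q_A²). Setting ∂π_A/∂q_A = 0: 159 - 9q_A - (3/2)(q_X) = 0.
Xenon's profit: π_X = (193 - 1.5Q)q_X - (72q_X + 2q_X²). Setting ∂π_X/∂q_X = 0: 121 - 7q_X - (3/2)(q_A) = 0.
Best responses: q_A = (159 - (3/2)q_X)/9, q_X = (121 - (3/2)q_A)/7.
Solving the pair: q_A = 46/3, q_X = 14.
Total output Q = 88/3, so price P = 193 - (3/2)·(88/3) = 149.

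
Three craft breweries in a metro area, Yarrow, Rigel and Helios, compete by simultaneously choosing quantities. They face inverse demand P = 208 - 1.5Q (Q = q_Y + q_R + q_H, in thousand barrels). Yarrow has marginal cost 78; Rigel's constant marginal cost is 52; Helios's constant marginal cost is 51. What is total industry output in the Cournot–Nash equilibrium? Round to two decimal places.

Yarrow's profit: π_Y = (208 - 1.5Q)q_Y - (78q_Y). Setting ∂π_Y/∂q_Y = 0: 130 - 3q_Y - (3/2)(q_R + q_H) = 0.
Rigel's profit: π_R = (208 - 1.5Q)q_R - (52q_R). Setting ∂π_R/∂q_R = 0: 156 - 3q_R - (3/2)(q_Y + q_H) = 0.
Helios's first-order condition: 157 - 3q_H - (3/2)(q_Y + q_R) = 0.
Adding the 3 conditions: 443 − 3Q − 3Q = 0, i.e. Q = 443/6.
Back-substituting: q_Y = (130 − 443/4)/(3/2) = 77/6, q_R = (156 − 443/4)/(3/2) = 181/6, q_H = (157 − 443/4)/(3/2) = 185/6.
Total output Q = 77/6 + 181/6 + 185/6 = 443/6.

73.83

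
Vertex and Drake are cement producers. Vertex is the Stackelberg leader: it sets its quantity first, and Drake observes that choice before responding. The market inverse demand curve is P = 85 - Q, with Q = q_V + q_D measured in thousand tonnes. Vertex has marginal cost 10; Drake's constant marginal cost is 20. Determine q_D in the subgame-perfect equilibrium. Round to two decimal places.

The follower Drake best-responds to any q_V: π_D = (85 - Q)q_D - 20q_D.
Setting the follower's marginal profit to zero, 65 - q_V - 2q_D = 0, i.e. q_D = (65 - q_V)/2.
Vertex substitutes q_D(q_V) into its own profit: π_V = q_V(85 - q_V - (65 - q_V)/2) - 10q_V = (105/2 - (1/2)q_V)q_V - 10q_V.
Maximising: ∂π_V/∂q_V = 85/2 - q_V = 0, giving q_V = 85/2.
Then q_D = (65 - 85/2)/2 = 45/4.

11.25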